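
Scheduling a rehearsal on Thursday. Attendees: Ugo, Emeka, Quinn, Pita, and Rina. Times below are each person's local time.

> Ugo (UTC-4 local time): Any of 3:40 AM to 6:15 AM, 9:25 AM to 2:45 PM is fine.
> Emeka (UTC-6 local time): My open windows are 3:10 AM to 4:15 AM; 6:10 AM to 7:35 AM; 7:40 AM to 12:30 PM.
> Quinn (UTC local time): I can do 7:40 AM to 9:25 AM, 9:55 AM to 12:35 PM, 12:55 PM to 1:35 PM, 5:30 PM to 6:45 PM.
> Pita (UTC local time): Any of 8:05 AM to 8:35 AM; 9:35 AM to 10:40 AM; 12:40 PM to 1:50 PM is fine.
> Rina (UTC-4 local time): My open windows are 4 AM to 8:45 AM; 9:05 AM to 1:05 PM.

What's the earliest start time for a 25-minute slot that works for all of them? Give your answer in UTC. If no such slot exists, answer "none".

Ugo in UTC: 07:40-10:15, 13:25-18:45 (add 4h to convert from UTC-4).
Emeka in UTC: 09:10-10:15, 12:10-13:35, 13:40-18:30 (add 6h to convert from UTC-6).
Quinn in UTC: 07:40-09:25, 09:55-12:35, 12:55-13:35, 17:30-18:45.
Pita in UTC: 08:05-08:35, 09:35-10:40, 12:40-13:50.
Rina in UTC: 08:00-12:45, 13:05-17:05 (add 4h to convert from UTC-4).
Ugo ∩ Emeka: 09:10-10:15, 13:25-13:35, 13:40-18:30.
Ugo ∩ Emeka ∩ Quinn: 09:10-09:25, 09:55-10:15, 13:25-13:35, 17:30-18:30.
Ugo ∩ Emeka ∩ Quinn ∩ Pita: 09:55-10:15, 13:25-13:35.
Ugo ∩ Emeka ∩ Quinn ∩ Pita ∩ Rina: 09:55-10:15, 13:25-13:35.
Those are the intersection windows.
No common window is at least 25 minutes long.

none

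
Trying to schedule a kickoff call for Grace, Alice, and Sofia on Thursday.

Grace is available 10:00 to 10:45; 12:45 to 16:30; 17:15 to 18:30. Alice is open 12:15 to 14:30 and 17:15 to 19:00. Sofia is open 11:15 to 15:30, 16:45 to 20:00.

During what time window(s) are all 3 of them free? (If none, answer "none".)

12:45-14:30, 17:15-18:30

Grace ∩ Alice: 12:45-14:30, 17:15-18:30.
Grace ∩ Alice ∩ Sofia: 12:45-14:30, 17:15-18:30.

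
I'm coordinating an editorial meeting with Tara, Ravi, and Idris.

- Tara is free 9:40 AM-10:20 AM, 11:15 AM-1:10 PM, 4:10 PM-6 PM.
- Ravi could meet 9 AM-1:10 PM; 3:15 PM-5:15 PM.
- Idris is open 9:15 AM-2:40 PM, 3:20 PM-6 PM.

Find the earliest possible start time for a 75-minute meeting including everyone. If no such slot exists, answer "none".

Tara ∩ Ravi: 09:40-10:20, 11:15-13:10, 16:10-17:15.
Tara ∩ Ravi ∩ Idris: 09:40-10:20, 11:15-13:10, 16:10-17:15.
So the common availability across everyone is 09:40-10:20, 11:15-13:10, 16:10-17:15.
The first common window of at least 75 minutes is 11:15-13:10, so the earliest start is 11:15.

11:15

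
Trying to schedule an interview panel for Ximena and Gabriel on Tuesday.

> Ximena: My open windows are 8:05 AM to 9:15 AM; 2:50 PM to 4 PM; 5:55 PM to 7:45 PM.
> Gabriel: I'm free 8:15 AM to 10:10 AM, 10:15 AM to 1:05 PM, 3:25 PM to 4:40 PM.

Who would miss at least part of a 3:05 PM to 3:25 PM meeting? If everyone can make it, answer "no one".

Ximena: free for 15:05-15:25. Gabriel: not fully free for 15:05-15:25.

Gabriel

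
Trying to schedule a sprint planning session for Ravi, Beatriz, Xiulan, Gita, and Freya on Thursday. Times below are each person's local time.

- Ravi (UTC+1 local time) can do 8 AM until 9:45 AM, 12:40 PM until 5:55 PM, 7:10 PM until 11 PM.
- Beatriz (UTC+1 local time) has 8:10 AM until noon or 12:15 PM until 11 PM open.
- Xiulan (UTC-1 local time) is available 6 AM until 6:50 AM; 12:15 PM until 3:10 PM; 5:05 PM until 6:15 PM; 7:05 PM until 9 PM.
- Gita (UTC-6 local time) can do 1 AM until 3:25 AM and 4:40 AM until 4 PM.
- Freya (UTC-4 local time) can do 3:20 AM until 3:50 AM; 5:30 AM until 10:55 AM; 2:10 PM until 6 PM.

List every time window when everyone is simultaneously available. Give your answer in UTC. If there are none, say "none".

07:20-07:50, 13:15-14:55, 18:10-19:15, 20:05-22:00

Ravi in UTC: 07:00-08:45, 11:40-16:55, 18:10-22:00 (subtract 1h to convert from UTC+1).
Beatriz in UTC: 07:10-11:00, 11:15-22:00 (subtract 1h to convert from UTC+1).
Xiulan in UTC: 07:00-07:50, 13:15-16:10, 18:05-19:15, 20:05-22:00 (add 1h to convert from UTC-1).
Gita in UTC: 07:00-09:25, 10:40-22:00 (add 6h to convert from UTC-6).
Freya in UTC: 07:20-07:50, 09:30-14:55, 18:10-22:00 (add 4h to convert from UTC-4).
Ravi ∩ Beatriz: 07:10-08:45, 11:40-16:55, 18:10-22:00.
Ravi ∩ Beatriz ∩ Xiulan: 07:10-07:50, 13:15-16:10, 18:10-19:15, 20:05-22:00.
Ravi ∩ Beatriz ∩ Xiulan ∩ Gita: 07:10-07:50, 13:15-16:10, 18:10-19:15, 20:05-22:00.
Ravi ∩ Beatriz ∩ Xiulan ∩ Gita ∩ Freya: 07:20-07:50, 13:15-14:55, 18:10-19:15, 20:05-22:00.
Those are the intersection windows.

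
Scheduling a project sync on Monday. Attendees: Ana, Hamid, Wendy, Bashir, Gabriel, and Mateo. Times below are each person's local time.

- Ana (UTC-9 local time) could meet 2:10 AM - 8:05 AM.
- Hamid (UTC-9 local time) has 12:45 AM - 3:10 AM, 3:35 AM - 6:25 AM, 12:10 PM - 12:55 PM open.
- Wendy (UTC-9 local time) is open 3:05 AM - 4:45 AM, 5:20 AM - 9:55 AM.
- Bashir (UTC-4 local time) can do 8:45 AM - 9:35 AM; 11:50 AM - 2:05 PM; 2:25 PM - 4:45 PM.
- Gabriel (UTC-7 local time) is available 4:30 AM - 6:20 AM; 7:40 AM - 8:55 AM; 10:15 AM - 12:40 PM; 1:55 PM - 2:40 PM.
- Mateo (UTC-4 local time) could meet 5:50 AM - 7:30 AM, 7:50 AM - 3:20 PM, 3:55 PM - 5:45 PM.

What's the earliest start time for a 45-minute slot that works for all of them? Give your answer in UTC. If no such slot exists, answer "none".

none

Ana in UTC: 11:10-17:05 (add 9h to convert from UTC-9).
Hamid in UTC: 09:45-12:10, 12:35-15:25, 21:10-21:55 (add 9h to convert from UTC-9).
Wendy in UTC: 12:05-13:45, 14:20-18:55 (add 9h to convert from UTC-9).
Bashir in UTC: 12:45-13:35, 15:50-18:05, 18:25-20:45 (add 4h to convert from UTC-4).
Gabriel in UTC: 11:30-13:20, 14:40-15:55, 17:15-19:40, 20:55-21:40 (add 7h to convert from UTC-7).
Mateo in UTC: 09:50-11:30, 11:50-19:20, 19:55-21:45 (add 4h to convert from UTC-4).
Ana ∩ Hamid: 11:10-12:10, 12:35-15:25.
Ana ∩ Hamid ∩ Wendy: 12:05-12:10, 12:35-13:45, 14:20-15:25.
Ana ∩ Hamid ∩ Wendy ∩ Bashir: 12:45-13:35.
Ana ∩ Hamid ∩ Wendy ∩ Bashir ∩ Gabriel: 12:45-13:20.
Ana ∩ Hamid ∩ Wendy ∩ Bashir ∩ Gabriel ∩ Mateo: 12:45-13:20.
No common window is at least 45 minutes long.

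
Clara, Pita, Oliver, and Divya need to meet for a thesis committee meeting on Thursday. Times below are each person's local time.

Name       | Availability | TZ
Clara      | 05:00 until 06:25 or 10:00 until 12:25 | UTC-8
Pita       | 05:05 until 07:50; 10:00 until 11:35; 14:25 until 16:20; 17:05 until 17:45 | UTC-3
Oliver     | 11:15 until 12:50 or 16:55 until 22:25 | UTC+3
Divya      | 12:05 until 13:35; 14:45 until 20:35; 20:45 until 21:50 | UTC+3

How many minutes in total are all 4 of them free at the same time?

Clara in UTC: 13:00-14:25, 18:00-20:25 (add 8h to convert from UTC-8).
Pita in UTC: 08:05-10:50, 13:00-14:35, 17:25-19:20, 20:05-20:45 (add 3h to convert from UTC-3).
Oliver in UTC: 08:15-09:50, 13:55-19:25 (subtract 3h to convert from UTC+3).
Divya in UTC: 09:05-10:35, 11:45-17:35, 17:45-18:50 (subtract 3h to convert from UTC+3).
Clara ∩ Pita: 13:00-14:25, 18:00-19:20, 20:05-20:25.
Clara ∩ Pita ∩ Oliver: 13:55-14:25, 18:00-19:20.
Clara ∩ Pita ∩ Oliver ∩ Divya: 13:55-14:25, 18:00-18:50.
Summing the common windows: 30 + 50 = 80 minutes.

80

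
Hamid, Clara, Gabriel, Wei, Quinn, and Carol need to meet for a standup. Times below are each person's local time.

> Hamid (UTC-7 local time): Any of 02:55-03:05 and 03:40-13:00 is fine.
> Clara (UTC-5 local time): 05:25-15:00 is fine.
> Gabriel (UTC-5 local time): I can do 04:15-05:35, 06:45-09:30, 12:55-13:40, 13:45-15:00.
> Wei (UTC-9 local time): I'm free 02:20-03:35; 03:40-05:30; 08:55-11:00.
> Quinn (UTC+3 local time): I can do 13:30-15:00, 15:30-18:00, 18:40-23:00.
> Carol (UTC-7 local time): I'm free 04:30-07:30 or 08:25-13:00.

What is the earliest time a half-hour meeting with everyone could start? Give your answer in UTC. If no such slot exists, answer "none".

12:40

Hamid in UTC: 09:55-10:05, 10:40-20:00 (add 7h to convert from UTC-7).
Clara in UTC: 10:25-20:00 (add 5h to convert from UTC-5).
Gabriel in UTC: 09:15-10:35, 11:45-14:30, 17:55-18:40, 18:45-20:00 (add 5h to convert from UTC-5).
Wei in UTC: 11:20-12:35, 12:40-14:30, 17:55-20:00 (add 9h to convert from UTC-9).
Quinn in UTC: 10:30-12:00, 12:30-15:00, 15:40-20:00 (subtract 3h to convert from UTC+3).
Carol in UTC: 11:30-14:30, 15:25-20:00 (add 7h to convert from UTC-7).
Hamid ∩ Clara: 10:40-20:00.
Hamid ∩ Clara ∩ Gabriel: 11:45-14:30, 17:55-18:40, 18:45-20:00.
Hamid ∩ Clara ∩ Gabriel ∩ Wei: 11:45-12:35, 12:40-14:30, 17:55-18:40, 18:45-20:00.
Hamid ∩ Clara ∩ Gabriel ∩ Wei ∩ Quinn: 11:45-12:00, 12:30-12:35, 12:40-14:30, 17:55-18:40, 18:45-20:00.
Hamid ∩ Clara ∩ Gabriel ∩ Wei ∩ Quinn ∩ Carol: 11:45-12:00, 12:30-12:35, 12:40-14:30, 17:55-18:40, 18:45-20:00.
The first common window of at least 30 minutes is 12:40-14:30, so the earliest start is 12:40.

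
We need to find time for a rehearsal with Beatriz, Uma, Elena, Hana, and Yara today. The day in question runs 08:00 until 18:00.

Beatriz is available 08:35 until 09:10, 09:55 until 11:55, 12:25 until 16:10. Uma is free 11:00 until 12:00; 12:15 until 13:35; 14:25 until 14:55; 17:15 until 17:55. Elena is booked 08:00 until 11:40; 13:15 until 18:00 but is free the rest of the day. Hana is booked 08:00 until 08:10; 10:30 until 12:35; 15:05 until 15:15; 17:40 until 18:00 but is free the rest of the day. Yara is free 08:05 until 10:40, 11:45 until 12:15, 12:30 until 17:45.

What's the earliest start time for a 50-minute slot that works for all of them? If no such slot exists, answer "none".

none

Beatriz free: 08:35-09:10, 09:55-11:55, 12:25-16:10.
Uma free: 11:00-12:00, 12:15-13:35, 14:25-14:55, 17:15-17:55.
Elena free: 11:40-13:15 (invert busy blocks within the working day).
Hana free: 08:10-10:30, 12:35-15:05, 15:15-17:40 (invert busy blocks within the working day).
Yara free: 08:05-10:40, 11:45-12:15, 12:30-17:45.
Beatriz ∩ Uma: 11:00-11:55, 12:25-13:35, 14:25-14:55.
Beatriz ∩ Uma ∩ Elena: 11:40-11:55, 12:25-13:15.
Beatriz ∩ Uma ∩ Elena ∩ Hana: 12:35-13:15.
Beatriz ∩ Uma ∩ Elena ∩ Hana ∩ Yara: 12:35-13:15.
So the common availability across everyone is 12:35-13:15.
No common window is at least 50 minutes long.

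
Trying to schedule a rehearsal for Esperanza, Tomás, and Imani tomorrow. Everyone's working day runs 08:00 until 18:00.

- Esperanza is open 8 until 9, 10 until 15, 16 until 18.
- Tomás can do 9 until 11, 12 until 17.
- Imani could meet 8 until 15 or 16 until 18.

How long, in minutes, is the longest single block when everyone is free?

180

Esperanza ∩ Tomás: 10:00-11:00, 12:00-15:00, 16:00-17:00.
Esperanza ∩ Tomás ∩ Imani: 10:00-11:00, 12:00-15:00, 16:00-17:00.
The longest is 12:00-15:00 at 180 minutes.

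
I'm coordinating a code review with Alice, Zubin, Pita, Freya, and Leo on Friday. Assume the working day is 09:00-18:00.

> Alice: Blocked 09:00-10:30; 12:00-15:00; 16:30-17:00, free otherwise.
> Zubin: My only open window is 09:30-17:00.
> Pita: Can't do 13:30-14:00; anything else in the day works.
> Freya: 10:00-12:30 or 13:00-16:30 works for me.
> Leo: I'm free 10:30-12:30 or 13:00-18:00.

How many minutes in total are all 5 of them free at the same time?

Alice free: 10:30-12:00, 15:00-16:30, 17:00-18:00 (invert busy blocks within the working day).
Zubin free: 09:30-17:00.
Pita free: 09:00-13:30, 14:00-18:00 (invert busy blocks within the working day).
Freya free: 10:00-12:30, 13:00-16:30.
Leo free: 10:30-12:30, 13:00-18:00.
Alice ∩ Zubin: 10:30-12:00, 15:00-16:30.
Alice ∩ Zubin ∩ Pita: 10:30-12:00, 15:00-16:30.
Alice ∩ Zubin ∩ Pita ∩ Freya: 10:30-12:00, 15:00-16:30.
Alice ∩ Zubin ∩ Pita ∩ Freya ∩ Leo: 10:30-12:00, 15:00-16:30.
Summing the common windows: 90 + 90 = 180 minutes.

180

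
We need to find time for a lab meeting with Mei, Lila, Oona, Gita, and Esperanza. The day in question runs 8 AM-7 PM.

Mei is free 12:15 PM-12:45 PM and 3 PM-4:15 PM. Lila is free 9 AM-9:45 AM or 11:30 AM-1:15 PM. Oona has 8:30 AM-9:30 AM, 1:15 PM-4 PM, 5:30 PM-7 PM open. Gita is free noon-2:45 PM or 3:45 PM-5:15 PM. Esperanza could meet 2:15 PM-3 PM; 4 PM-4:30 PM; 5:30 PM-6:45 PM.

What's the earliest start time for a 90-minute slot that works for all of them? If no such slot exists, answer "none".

Mei ∩ Lila: 12:15-12:45.
Mei ∩ Lila ∩ Oona: ∅.
Mei ∩ Lila ∩ Oona ∩ Gita: ∅.
Mei ∩ Lila ∩ Oona ∩ Gita ∩ Esperanza: ∅.
There is no time when everyone is free.
No common window is at least 90 minutes long.

none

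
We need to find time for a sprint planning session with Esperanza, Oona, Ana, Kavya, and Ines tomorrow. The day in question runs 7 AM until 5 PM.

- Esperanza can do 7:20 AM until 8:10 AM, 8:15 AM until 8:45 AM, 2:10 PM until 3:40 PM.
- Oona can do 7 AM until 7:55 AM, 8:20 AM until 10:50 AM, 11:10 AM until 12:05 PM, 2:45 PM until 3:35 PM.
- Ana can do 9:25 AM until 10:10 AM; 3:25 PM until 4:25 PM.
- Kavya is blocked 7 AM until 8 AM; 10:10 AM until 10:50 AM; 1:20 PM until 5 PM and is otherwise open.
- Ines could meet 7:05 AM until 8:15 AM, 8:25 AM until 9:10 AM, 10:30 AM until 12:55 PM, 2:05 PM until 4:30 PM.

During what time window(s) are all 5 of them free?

none

Esperanza free: 07:20-08:10, 08:15-08:45, 14:10-15:40.
Oona free: 07:00-07:55, 08:20-10:50, 11:10-12:05, 14:45-15:35.
Ana free: 09:25-10:10, 15:25-16:25.
Kavya free: 08:00-10:10, 10:50-13:20 (invert busy blocks within the working day).
Ines free: 07:05-08:15, 08:25-09:10, 10:30-12:55, 14:05-16:30.
Esperanza ∩ Oona: 07:20-07:55, 08:20-08:45, 14:45-15:35.
Esperanza ∩ Oona ∩ Ana: 15:25-15:35.
Esperanza ∩ Oona ∩ Ana ∩ Kavya: ∅.
Esperanza ∩ Oona ∩ Ana ∩ Kavya ∩ Ines: ∅.
There is no time when everyone is free.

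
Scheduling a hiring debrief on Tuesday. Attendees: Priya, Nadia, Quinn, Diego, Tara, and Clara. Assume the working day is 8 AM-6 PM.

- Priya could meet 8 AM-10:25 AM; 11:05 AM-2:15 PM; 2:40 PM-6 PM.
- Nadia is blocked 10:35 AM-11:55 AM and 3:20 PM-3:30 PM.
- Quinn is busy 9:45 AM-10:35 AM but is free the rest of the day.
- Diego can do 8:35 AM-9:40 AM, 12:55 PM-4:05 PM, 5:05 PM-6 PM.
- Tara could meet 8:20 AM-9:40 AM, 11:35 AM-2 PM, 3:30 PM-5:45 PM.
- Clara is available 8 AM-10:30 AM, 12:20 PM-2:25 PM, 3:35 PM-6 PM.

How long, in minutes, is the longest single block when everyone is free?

Priya free: 08:00-10:25, 11:05-14:15, 14:40-18:00.
Nadia free: 08:00-10:35, 11:55-15:20, 15:30-18:00 (invert busy blocks within the working day).
Quinn free: 08:00-09:45, 10:35-18:00 (invert busy blocks within the working day).
Diego free: 08:35-09:40, 12:55-16:05, 17:05-18:00.
Tara free: 08:20-09:40, 11:35-14:00, 15:30-17:45.
Clara free: 08:00-10:30, 12:20-14:25, 15:35-18:00.
Priya ∩ Nadia: 08:00-10:25, 11:55-14:15, 14:40-15:20, 15:30-18:00.
Priya ∩ Nadia ∩ Quinn: 08:00-09:45, 11:55-14:15, 14:40-15:20, 15:30-18:00.
Priya ∩ Nadia ∩ Quinn ∩ Diego: 08:35-09:40, 12:55-14:15, 14:40-15:20, 15:30-16:05, 17:05-18:00.
Priya ∩ Nadia ∩ Quinn ∩ Diego ∩ Tara: 08:35-09:40, 12:55-14:00, 15:30-16:05, 17:05-17:45.
Priya ∩ Nadia ∩ Quinn ∩ Diego ∩ Tara ∩ Clara: 08:35-09:40, 12:55-14:00, 15:35-16:05, 17:05-17:45.
The longest is 08:35-09:40 at 65 minutes.

65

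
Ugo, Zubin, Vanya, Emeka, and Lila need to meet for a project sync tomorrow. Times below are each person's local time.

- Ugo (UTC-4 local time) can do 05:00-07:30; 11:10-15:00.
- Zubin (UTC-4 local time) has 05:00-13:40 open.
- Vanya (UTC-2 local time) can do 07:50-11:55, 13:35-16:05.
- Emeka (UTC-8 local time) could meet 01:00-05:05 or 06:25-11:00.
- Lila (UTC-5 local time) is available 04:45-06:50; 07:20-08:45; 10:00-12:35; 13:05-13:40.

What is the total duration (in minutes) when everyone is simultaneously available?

Ugo in UTC: 09:00-11:30, 15:10-19:00 (add 4h to convert from UTC-4).
Zubin in UTC: 09:00-17:40 (add 4h to convert from UTC-4).
Vanya in UTC: 09:50-13:55, 15:35-18:05 (add 2h to convert from UTC-2).
Emeka in UTC: 09:00-13:05, 14:25-19:00 (add 8h to convert from UTC-8).
Lila in UTC: 09:45-11:50, 12:20-13:45, 15:00-17:35, 18:05-18:40 (add 5h to convert from UTC-5).
Ugo ∩ Zubin: 09:00-11:30, 15:10-17:40.
Ugo ∩ Zubin ∩ Vanya: 09:50-11:30, 15:35-17:40.
Ugo ∩ Zubin ∩ Vanya ∩ Emeka: 09:50-11:30, 15:35-17:40.
Ugo ∩ Zubin ∩ Vanya ∩ Emeka ∩ Lila: 09:50-11:30, 15:35-17:35.
Summing the common windows: 100 + 120 = 220 minutes.

220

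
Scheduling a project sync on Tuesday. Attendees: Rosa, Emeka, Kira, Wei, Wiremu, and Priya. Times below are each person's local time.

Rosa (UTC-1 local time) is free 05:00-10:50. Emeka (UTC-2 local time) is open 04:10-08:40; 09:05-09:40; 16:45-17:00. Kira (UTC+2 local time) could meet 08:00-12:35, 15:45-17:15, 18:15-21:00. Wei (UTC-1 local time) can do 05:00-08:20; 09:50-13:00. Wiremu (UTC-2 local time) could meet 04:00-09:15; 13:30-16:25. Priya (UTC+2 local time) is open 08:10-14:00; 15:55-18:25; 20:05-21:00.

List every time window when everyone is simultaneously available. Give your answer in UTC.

Rosa in UTC: 06:00-11:50 (add 1h to convert from UTC-1).
Emeka in UTC: 06:10-10:40, 11:05-11:40, 18:45-19:00 (add 2h to convert from UTC-2).
Kira in UTC: 06:00-10:35, 13:45-15:15, 16:15-19:00 (subtract 2h to convert from UTC+2).
Wei in UTC: 06:00-09:20, 10:50-14:00 (add 1h to convert from UTC-1).
Wiremu in UTC: 06:00-11:15, 15:30-18:25 (add 2h to convert from UTC-2).
Priya in UTC: 06:10-12:00, 13:55-16:25, 18:05-19:00 (subtract 2h to convert from UTC+2).
Rosa ∩ Emeka: 06:10-10:40, 11:05-11:40.
Rosa ∩ Emeka ∩ Kira: 06:10-10:35.
Rosa ∩ Emeka ∩ Kira ∩ Wei: 06:10-09:20.
Rosa ∩ Emeka ∩ Kira ∩ Wei ∩ Wiremu: 06:10-09:20.
Rosa ∩ Emeka ∩ Kira ∩ Wei ∩ Wiremu ∩ Priya: 06:10-09:20.

06:10-09:20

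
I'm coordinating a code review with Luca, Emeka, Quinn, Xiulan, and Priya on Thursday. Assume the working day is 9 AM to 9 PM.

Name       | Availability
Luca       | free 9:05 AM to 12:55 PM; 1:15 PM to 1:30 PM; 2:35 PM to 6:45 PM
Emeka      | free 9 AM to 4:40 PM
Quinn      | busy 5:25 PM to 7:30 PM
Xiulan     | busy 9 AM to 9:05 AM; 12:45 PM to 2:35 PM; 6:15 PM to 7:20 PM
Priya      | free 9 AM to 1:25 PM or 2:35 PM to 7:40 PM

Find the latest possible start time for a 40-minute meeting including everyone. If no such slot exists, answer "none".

16:00

Luca free: 09:05-12:55, 13:15-13:30, 14:35-18:45.
Emeka free: 09:00-16:40.
Quinn free: 09:00-17:25, 19:30-21:00 (invert busy blocks within the working day).
Xiulan free: 09:05-12:45, 14:35-18:15, 19:20-21:00 (invert busy blocks within the working day).
Priya free: 09:00-13:25, 14:35-19:40.
Luca ∩ Emeka: 09:05-12:55, 13:15-13:30, 14:35-16:40.
Luca ∩ Emeka ∩ Quinn: 09:05-12:55, 13:15-13:30, 14:35-16:40.
Luca ∩ Emeka ∩ Quinn ∩ Xiulan: 09:05-12:45, 14:35-16:40.
Luca ∩ Emeka ∩ Quinn ∩ Xiulan ∩ Priya: 09:05-12:45, 14:35-16:40.
The last common window of at least 40 minutes is 14:35-16:40; a 40-minute meeting can start as late as 16:00 and still end by 16:40.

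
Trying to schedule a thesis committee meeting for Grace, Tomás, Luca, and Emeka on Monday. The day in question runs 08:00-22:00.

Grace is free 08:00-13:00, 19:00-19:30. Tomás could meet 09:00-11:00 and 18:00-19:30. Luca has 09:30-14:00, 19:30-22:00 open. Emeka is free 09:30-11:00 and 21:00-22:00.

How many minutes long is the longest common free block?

Grace ∩ Tomás: 09:00-11:00, 19:00-19:30.
Grace ∩ Tomás ∩ Luca: 09:30-11:00.
Grace ∩ Tomás ∩ Luca ∩ Emeka: 09:30-11:00.
The longest is 09:30-11:00 at 90 minutes.

90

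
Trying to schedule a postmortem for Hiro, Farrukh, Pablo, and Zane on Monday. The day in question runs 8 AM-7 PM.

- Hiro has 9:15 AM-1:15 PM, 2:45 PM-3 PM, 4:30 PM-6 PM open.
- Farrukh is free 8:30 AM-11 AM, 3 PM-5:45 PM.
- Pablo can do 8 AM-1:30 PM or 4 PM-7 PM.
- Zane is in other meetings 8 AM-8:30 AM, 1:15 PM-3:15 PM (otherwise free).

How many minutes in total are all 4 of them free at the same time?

Hiro free: 09:15-13:15, 14:45-15:00, 16:30-18:00.
Farrukh free: 08:30-11:00, 15:00-17:45.
Pablo free: 08:00-13:30, 16:00-19:00.
Zane free: 08:30-13:15, 15:15-19:00 (invert busy blocks within the working day).
Hiro ∩ Farrukh: 09:15-11:00, 16:30-17:45.
Hiro ∩ Farrukh ∩ Pablo: 09:15-11:00, 16:30-17:45.
Hiro ∩ Farrukh ∩ Pablo ∩ Zane: 09:15-11:00, 16:30-17:45.
So the common availability across everyone is 09:15-11:00, 16:30-17:45.
Summing the common windows: 105 + 75 = 180 minutes.

180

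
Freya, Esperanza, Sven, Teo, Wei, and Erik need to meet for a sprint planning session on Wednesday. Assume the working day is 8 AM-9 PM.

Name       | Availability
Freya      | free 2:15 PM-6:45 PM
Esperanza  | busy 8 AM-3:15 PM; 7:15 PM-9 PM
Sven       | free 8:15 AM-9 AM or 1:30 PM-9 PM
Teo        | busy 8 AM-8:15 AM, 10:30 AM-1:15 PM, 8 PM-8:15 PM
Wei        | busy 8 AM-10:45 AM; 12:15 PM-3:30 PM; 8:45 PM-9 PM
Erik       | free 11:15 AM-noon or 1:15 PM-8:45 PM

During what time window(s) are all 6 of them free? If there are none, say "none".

Freya free: 14:15-18:45.
Esperanza free: 15:15-19:15 (invert busy blocks within the working day).
Sven free: 08:15-09:00, 13:30-21:00.
Teo free: 08:15-10:30, 13:15-20:00, 20:15-21:00 (invert busy blocks within the working day).
Wei free: 10:45-12:15, 15:30-20:45 (invert busy blocks within the working day).
Erik free: 11:15-12:00, 13:15-20:45.
Freya ∩ Esperanza: 15:15-18:45.
Freya ∩ Esperanza ∩ Sven: 15:15-18:45.
Freya ∩ Esperanza ∩ Sven ∩ Teo: 15:15-18:45.
Freya ∩ Esperanza ∩ Sven ∩ Teo ∩ Wei: 15:30-18:45.
Freya ∩ Esperanza ∩ Sven ∩ Teo ∩ Wei ∩ Erik: 15:30-18:45.
Those are the intersection windows.

15:30-18:45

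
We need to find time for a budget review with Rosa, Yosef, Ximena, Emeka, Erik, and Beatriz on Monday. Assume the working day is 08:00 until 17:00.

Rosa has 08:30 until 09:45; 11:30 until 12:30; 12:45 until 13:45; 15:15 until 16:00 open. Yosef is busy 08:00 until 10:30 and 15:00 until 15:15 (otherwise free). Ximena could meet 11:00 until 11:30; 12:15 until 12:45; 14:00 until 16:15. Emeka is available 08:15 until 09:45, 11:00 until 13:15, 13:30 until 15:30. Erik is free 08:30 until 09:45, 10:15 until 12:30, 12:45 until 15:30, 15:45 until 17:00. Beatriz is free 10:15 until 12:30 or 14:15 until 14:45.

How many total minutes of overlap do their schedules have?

15

Rosa free: 08:30-09:45, 11:30-12:30, 12:45-13:45, 15:15-16:00.
Yosef free: 10:30-15:00, 15:15-17:00 (invert busy blocks within the working day).
Ximena free: 11:00-11:30, 12:15-12:45, 14:00-16:15.
Emeka free: 08:15-09:45, 11:00-13:15, 13:30-15:30.
Erik free: 08:30-09:45, 10:15-12:30, 12:45-15:30, 15:45-17:00.
Beatriz free: 10:15-12:30, 14:15-14:45.
Rosa ∩ Yosef: 11:30-12:30, 12:45-13:45, 15:15-16:00.
Rosa ∩ Yosef ∩ Ximena: 12:15-12:30, 15:15-16:00.
Rosa ∩ Yosef ∩ Ximena ∩ Emeka: 12:15-12:30, 15:15-15:30.
Rosa ∩ Yosef ∩ Ximena ∩ Emeka ∩ Erik: 12:15-12:30, 15:15-15:30.
Rosa ∩ Yosef ∩ Ximena ∩ Emeka ∩ Erik ∩ Beatriz: 12:15-12:30.
So the common availability across everyone is 12:15-12:30.
That's a single block of 15 minutes.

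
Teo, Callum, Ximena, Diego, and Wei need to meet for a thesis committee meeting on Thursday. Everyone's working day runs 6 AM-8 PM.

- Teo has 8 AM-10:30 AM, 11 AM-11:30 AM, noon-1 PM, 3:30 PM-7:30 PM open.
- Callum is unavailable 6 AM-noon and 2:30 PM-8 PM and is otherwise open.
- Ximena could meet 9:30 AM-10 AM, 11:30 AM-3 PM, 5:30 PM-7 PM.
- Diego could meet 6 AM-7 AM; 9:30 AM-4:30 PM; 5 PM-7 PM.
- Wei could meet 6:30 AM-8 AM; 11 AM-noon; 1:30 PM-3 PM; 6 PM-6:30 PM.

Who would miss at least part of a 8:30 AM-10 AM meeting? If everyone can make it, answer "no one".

Teo free: 08:00-10:30, 11:00-11:30, 12:00-13:00, 15:30-19:30.
Callum free: 12:00-14:30 (invert busy blocks within the working day).
Ximena free: 09:30-10:00, 11:30-15:00, 17:30-19:00.
Diego free: 06:00-07:00, 09:30-16:30, 17:00-19:00.
Wei free: 06:30-08:00, 11:00-12:00, 13:30-15:00, 18:00-18:30.
Teo: free for 08:30-10:00. Callum: not fully free for 08:30-10:00. Ximena: not fully free for 08:30-10:00. Diego: not fully free for 08:30-10:00. Wei: not fully free for 08:30-10:00.

Callum, Diego, Wei, Ximena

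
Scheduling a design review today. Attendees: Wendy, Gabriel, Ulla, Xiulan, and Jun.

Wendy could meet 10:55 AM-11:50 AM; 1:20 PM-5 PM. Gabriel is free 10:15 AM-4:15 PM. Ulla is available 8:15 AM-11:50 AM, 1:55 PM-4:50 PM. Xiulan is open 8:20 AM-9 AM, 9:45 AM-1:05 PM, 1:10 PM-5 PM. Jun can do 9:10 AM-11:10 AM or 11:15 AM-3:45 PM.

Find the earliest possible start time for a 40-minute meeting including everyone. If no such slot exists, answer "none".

Wendy ∩ Gabriel: 10:55-11:50, 13:20-16:15.
Wendy ∩ Gabriel ∩ Ulla: 10:55-11:50, 13:55-16:15.
Wendy ∩ Gabriel ∩ Ulla ∩ Xiulan: 10:55-11:50, 13:55-16:15.
Wendy ∩ Gabriel ∩ Ulla ∩ Xiulan ∩ Jun: 10:55-11:10, 11:15-11:50, 13:55-15:45.
The first common window of at least 40 minutes is 13:55-15:45, so the earliest start is 13:55.

13:55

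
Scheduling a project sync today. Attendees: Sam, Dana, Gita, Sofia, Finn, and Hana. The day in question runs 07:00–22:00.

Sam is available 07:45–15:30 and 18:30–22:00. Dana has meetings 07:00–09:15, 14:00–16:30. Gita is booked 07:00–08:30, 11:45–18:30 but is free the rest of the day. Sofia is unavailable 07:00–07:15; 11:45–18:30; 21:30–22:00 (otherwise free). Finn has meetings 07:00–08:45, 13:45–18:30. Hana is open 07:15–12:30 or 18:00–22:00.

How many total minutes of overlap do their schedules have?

330

Sam free: 07:45-15:30, 18:30-22:00.
Dana free: 09:15-14:00, 16:30-22:00 (invert busy blocks within the working day).
Gita free: 08:30-11:45, 18:30-22:00 (invert busy blocks within the working day).
Sofia free: 07:15-11:45, 18:30-21:30 (invert busy blocks within the working day).
Finn free: 08:45-13:45, 18:30-22:00 (invert busy blocks within the working day).
Hana free: 07:15-12:30, 18:00-22:00.
Sam ∩ Dana: 09:15-14:00, 18:30-22:00.
Sam ∩ Dana ∩ Gita: 09:15-11:45, 18:30-22:00.
Sam ∩ Dana ∩ Gita ∩ Sofia: 09:15-11:45, 18:30-21:30.
Sam ∩ Dana ∩ Gita ∩ Sofia ∩ Finn: 09:15-11:45, 18:30-21:30.
Sam ∩ Dana ∩ Gita ∩ Sofia ∩ Finn ∩ Hana: 09:15-11:45, 18:30-21:30.
Summing the common windows: 150 + 180 = 330 minutes.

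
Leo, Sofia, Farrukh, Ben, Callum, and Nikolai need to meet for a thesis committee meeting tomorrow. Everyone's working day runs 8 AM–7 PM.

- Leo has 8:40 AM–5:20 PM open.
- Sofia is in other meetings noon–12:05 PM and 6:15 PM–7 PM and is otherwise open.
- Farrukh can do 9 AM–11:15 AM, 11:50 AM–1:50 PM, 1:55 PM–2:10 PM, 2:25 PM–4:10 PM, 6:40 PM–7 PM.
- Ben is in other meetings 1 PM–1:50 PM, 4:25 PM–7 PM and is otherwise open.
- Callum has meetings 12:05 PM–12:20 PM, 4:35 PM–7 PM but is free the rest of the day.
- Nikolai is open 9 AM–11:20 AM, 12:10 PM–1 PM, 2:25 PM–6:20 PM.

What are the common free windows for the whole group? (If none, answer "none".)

09:00-11:15, 12:20-13:00, 14:25-16:10

Leo free: 08:40-17:20.
Sofia free: 08:00-12:00, 12:05-18:15 (invert busy blocks within the working day).
Farrukh free: 09:00-11:15, 11:50-13:50, 13:55-14:10, 14:25-16:10, 18:40-19:00.
Ben free: 08:00-13:00, 13:50-16:25 (invert busy blocks within the working day).
Callum free: 08:00-12:05, 12:20-16:35 (invert busy blocks within the working day).
Nikolai free: 09:00-11:20, 12:10-13:00, 14:25-18:20.
Leo ∩ Sofia: 08:40-12:00, 12:05-17:20.
Leo ∩ Sofia ∩ Farrukh: 09:00-11:15, 11:50-12:00, 12:05-13:50, 13:55-14:10, 14:25-16:10.
Leo ∩ Sofia ∩ Farrukh ∩ Ben: 09:00-11:15, 11:50-12:00, 12:05-13:00, 13:55-14:10, 14:25-16:10.
Leo ∩ Sofia ∩ Farrukh ∩ Ben ∩ Callum: 09:00-11:15, 11:50-12:00, 12:20-13:00, 13:55-14:10, 14:25-16:10.
Leo ∩ Sofia ∩ Farrukh ∩ Ben ∩ Callum ∩ Nikolai: 09:00-11:15, 12:20-13:00, 14:25-16:10.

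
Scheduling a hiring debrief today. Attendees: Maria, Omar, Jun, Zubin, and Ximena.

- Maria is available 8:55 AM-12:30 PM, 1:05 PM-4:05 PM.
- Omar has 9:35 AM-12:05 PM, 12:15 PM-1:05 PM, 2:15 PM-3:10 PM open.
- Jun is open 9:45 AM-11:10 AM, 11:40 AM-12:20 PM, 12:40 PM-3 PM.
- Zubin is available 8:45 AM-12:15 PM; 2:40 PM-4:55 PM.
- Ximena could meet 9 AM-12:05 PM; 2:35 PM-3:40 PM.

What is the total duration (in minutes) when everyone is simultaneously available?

130

Maria ∩ Omar: 09:35-12:05, 12:15-12:30, 14:15-15:10.
Maria ∩ Omar ∩ Jun: 09:45-11:10, 11:40-12:05, 12:15-12:20, 14:15-15:00.
Maria ∩ Omar ∩ Jun ∩ Zubin: 09:45-11:10, 11:40-12:05, 14:40-15:00.
Maria ∩ Omar ∩ Jun ∩ Zubin ∩ Ximena: 09:45-11:10, 11:40-12:05, 14:40-15:00.
So the common availability across everyone is 09:45-11:10, 11:40-12:05, 14:40-15:00.
Summing the common windows: 85 + 25 + 20 = 130 minutes.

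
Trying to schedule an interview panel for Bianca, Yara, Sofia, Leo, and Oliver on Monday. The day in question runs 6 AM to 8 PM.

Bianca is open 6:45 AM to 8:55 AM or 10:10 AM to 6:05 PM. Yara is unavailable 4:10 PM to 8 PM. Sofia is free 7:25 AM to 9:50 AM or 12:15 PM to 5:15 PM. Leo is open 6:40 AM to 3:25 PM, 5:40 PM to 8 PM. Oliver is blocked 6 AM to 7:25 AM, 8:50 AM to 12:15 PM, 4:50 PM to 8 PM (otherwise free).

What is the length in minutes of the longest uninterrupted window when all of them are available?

Bianca free: 06:45-08:55, 10:10-18:05.
Yara free: 06:00-16:10 (invert busy blocks within the working day).
Sofia free: 07:25-09:50, 12:15-17:15.
Leo free: 06:40-15:25, 17:40-20:00.
Oliver free: 07:25-08:50, 12:15-16:50 (invert busy blocks within the working day).
Bianca ∩ Yara: 06:45-08:55, 10:10-16:10.
Bianca ∩ Yara ∩ Sofia: 07:25-08:55, 12:15-16:10.
Bianca ∩ Yara ∩ Sofia ∩ Leo: 07:25-08:55, 12:15-15:25.
Bianca ∩ Yara ∩ Sofia ∩ Leo ∩ Oliver: 07:25-08:50, 12:15-15:25.
So the common availability across everyone is 07:25-08:50, 12:15-15:25.
The longest is 12:15-15:25 at 190 minutes.

190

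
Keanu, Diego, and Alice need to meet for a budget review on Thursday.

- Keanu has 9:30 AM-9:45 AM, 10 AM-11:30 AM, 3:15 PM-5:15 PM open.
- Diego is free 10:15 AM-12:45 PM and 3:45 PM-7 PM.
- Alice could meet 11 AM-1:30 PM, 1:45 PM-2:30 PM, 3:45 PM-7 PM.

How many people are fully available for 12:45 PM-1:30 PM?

1

Alice can make the full 12:45-13:30 slot — that's 1.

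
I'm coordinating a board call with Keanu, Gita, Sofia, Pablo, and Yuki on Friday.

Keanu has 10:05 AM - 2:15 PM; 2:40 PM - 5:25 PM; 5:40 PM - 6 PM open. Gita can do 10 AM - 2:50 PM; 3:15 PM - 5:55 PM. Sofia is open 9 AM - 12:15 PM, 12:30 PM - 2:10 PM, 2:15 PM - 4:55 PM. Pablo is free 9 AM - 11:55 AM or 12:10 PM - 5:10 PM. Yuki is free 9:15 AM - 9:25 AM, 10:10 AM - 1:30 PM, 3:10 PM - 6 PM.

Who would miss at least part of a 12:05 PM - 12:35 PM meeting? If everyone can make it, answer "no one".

Keanu: free for 12:05-12:35. Gita: free for 12:05-12:35. Sofia: not fully free for 12:05-12:35. Pablo: not fully free for 12:05-12:35. Yuki: free for 12:05-12:35.

Pablo, Sofia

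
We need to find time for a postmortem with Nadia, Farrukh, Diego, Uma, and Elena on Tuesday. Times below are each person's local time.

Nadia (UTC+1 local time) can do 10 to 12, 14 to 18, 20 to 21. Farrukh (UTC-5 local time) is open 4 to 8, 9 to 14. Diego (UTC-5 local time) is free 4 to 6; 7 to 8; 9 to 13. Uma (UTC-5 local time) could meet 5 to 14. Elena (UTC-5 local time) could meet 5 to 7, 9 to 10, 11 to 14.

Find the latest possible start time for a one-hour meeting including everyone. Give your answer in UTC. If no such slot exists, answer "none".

16:00

Nadia in UTC: 09:00-11:00, 13:00-17:00, 19:00-20:00 (subtract 1h to convert from UTC+1).
Farrukh in UTC: 09:00-13:00, 14:00-19:00 (add 5h to convert from UTC-5).
Diego in UTC: 09:00-11:00, 12:00-13:00, 14:00-18:00 (add 5h to convert from UTC-5).
Uma in UTC: 10:00-19:00 (add 5h to convert from UTC-5).
Elena in UTC: 10:00-12:00, 14:00-15:00, 16:00-19:00 (add 5h to convert from UTC-5).
Nadia ∩ Farrukh: 09:00-11:00, 14:00-17:00.
Nadia ∩ Farrukh ∩ Diego: 09:00-11:00, 14:00-17:00.
Nadia ∩ Farrukh ∩ Diego ∩ Uma: 10:00-11:00, 14:00-17:00.
Nadia ∩ Farrukh ∩ Diego ∩ Uma ∩ Elena: 10:00-11:00, 14:00-15:00, 16:00-17:00.
The last common window of at least 60 minutes is 16:00-17:00; a 60-minute meeting can start as late as 16:00 and still end by 17:00.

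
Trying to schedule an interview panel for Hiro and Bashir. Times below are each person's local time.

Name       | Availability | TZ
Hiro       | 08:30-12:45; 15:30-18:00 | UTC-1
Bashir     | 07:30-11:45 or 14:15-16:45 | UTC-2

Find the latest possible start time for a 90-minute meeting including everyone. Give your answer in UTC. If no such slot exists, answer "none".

17:15

Hiro in UTC: 09:30-13:45, 16:30-19:00 (add 1h to convert from UTC-1).
Bashir in UTC: 09:30-13:45, 16:15-18:45 (add 2h to convert from UTC-2).
Hiro ∩ Bashir: 09:30-13:45, 16:30-18:45.
The last common window of at least 90 minutes is 16:30-18:45; a 90-minute meeting can start as late as 17:15 and still end by 18:45.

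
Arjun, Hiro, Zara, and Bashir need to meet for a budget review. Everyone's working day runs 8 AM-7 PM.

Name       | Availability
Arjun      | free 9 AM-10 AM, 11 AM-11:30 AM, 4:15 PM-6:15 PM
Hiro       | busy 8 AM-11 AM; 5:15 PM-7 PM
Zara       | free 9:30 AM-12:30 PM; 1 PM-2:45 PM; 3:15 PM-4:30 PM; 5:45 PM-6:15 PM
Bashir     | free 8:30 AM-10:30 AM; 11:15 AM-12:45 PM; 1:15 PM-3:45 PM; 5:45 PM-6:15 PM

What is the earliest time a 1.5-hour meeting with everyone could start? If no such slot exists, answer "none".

none

Arjun free: 09:00-10:00, 11:00-11:30, 16:15-18:15.
Hiro free: 11:00-17:15 (invert busy blocks within the working day).
Zara free: 09:30-12:30, 13:00-14:45, 15:15-16:30, 17:45-18:15.
Bashir free: 08:30-10:30, 11:15-12:45, 13:15-15:45, 17:45-18:15.
Arjun ∩ Hiro: 11:00-11:30, 16:15-17:15.
Arjun ∩ Hiro ∩ Zara: 11:00-11:30, 16:15-16:30.
Arjun ∩ Hiro ∩ Zara ∩ Bashir: 11:15-11:30.
No common window is at least 90 minutes long.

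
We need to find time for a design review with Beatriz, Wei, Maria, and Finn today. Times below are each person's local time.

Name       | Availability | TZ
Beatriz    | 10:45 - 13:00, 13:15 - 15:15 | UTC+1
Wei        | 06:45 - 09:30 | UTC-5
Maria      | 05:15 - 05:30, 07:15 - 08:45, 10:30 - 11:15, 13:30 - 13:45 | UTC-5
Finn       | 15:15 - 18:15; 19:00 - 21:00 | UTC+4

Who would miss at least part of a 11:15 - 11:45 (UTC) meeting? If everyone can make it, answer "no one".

Maria, Wei

Beatriz in UTC: 09:45-12:00, 12:15-14:15 (subtract 1h to convert from UTC+1).
Wei in UTC: 11:45-14:30 (add 5h to convert from UTC-5).
Maria in UTC: 10:15-10:30, 12:15-13:45, 15:30-16:15, 18:30-18:45 (add 5h to convert from UTC-5).
Finn in UTC: 11:15-14:15, 15:00-17:00 (subtract 4h to convert from UTC+4).
Beatriz: free for 11:15-11:45. Wei: not fully free for 11:15-11:45. Maria: not fully free for 11:15-11:45. Finn: free for 11:15-11:45.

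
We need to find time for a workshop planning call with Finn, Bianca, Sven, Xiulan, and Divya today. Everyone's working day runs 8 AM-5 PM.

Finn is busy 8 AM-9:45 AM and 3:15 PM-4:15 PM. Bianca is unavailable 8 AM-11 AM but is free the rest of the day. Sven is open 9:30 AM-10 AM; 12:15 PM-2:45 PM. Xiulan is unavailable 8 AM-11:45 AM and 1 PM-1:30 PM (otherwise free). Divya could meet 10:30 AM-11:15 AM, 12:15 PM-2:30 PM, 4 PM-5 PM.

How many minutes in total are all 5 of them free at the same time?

Finn free: 09:45-15:15, 16:15-17:00 (invert busy blocks within the working day).
Bianca free: 11:00-17:00 (invert busy blocks within the working day).
Sven free: 09:30-10:00, 12:15-14:45.
Xiulan free: 11:45-13:00, 13:30-17:00 (invert busy blocks within the working day).
Divya free: 10:30-11:15, 12:15-14:30, 16:00-17:00.
Finn ∩ Bianca: 11:00-15:15, 16:15-17:00.
Finn ∩ Bianca ∩ Sven: 12:15-14:45.
Finn ∩ Bianca ∩ Sven ∩ Xiulan: 12:15-13:00, 13:30-14:45.
Finn ∩ Bianca ∩ Sven ∩ Xiulan ∩ Divya: 12:15-13:00, 13:30-14:30.
Summing the common windows: 45 + 60 = 105 minutes.

105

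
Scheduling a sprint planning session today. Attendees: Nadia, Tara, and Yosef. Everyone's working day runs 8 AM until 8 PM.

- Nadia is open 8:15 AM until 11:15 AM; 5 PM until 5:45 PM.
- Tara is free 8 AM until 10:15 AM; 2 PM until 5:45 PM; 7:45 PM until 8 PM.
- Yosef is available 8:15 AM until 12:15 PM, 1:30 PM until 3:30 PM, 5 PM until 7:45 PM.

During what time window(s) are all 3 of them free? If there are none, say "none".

Nadia ∩ Tara: 08:15-10:15, 17:00-17:45.
Nadia ∩ Tara ∩ Yosef: 08:15-10:15, 17:00-17:45.
So the common availability across everyone is 08:15-10:15, 17:00-17:45.

08:15-10:15, 17:00-17:45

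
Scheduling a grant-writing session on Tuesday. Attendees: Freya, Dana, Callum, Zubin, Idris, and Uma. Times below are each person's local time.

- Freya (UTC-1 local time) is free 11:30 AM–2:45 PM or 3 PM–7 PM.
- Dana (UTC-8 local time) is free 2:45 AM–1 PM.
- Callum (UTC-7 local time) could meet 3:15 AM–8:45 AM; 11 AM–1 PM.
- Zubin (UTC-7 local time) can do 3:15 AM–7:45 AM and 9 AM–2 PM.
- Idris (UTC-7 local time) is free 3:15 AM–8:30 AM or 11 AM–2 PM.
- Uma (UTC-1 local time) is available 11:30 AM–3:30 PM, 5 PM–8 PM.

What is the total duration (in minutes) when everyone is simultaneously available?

255

Freya in UTC: 12:30-15:45, 16:00-20:00 (add 1h to convert from UTC-1).
Dana in UTC: 10:45-21:00 (add 8h to convert from UTC-8).
Callum in UTC: 10:15-15:45, 18:00-20:00 (add 7h to convert from UTC-7).
Zubin in UTC: 10:15-14:45, 16:00-21:00 (add 7h to convert from UTC-7).
Idris in UTC: 10:15-15:30, 18:00-21:00 (add 7h to convert from UTC-7).
Uma in UTC: 12:30-16:30, 18:00-21:00 (add 1h to convert from UTC-1).
Freya ∩ Dana: 12:30-15:45, 16:00-20:00.
Freya ∩ Dana ∩ Callum: 12:30-15:45, 18:00-20:00.
Freya ∩ Dana ∩ Callum ∩ Zubin: 12:30-14:45, 18:00-20:00.
Freya ∩ Dana ∩ Callum ∩ Zubin ∩ Idris: 12:30-14:45, 18:00-20:00.
Freya ∩ Dana ∩ Callum ∩ Zubin ∩ Idris ∩ Uma: 12:30-14:45, 18:00-20:00.
Those are the intersection windows.
Summing the common windows: 135 + 120 = 255 minutes.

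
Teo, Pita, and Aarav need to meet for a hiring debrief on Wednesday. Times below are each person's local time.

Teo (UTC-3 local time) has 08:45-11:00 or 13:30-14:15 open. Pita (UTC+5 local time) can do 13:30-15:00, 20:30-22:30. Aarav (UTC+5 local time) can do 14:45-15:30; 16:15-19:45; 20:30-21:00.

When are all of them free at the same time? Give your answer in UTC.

Teo in UTC: 11:45-14:00, 16:30-17:15 (add 3h to convert from UTC-3).
Pita in UTC: 08:30-10:00, 15:30-17:30 (subtract 5h to convert from UTC+5).
Aarav in UTC: 09:45-10:30, 11:15-14:45, 15:30-16:00 (subtract 5h to convert from UTC+5).
Teo ∩ Pita: 16:30-17:15.
Teo ∩ Pita ∩ Aarav: ∅.
There is no time when everyone is free.

none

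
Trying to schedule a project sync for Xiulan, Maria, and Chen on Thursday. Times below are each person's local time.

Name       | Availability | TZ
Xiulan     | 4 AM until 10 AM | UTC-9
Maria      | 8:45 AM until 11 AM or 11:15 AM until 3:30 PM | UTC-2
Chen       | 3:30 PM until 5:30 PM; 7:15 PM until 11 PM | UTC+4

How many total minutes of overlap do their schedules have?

150

Xiulan in UTC: 13:00-19:00 (add 9h to convert from UTC-9).
Maria in UTC: 10:45-13:00, 13:15-17:30 (add 2h to convert from UTC-2).
Chen in UTC: 11:30-13:30, 15:15-19:00 (subtract 4h to convert from UTC+4).
Xiulan ∩ Maria: 13:15-17:30.
Xiulan ∩ Maria ∩ Chen: 13:15-13:30, 15:15-17:30.
Summing the common windows: 15 + 135 = 150 minutes.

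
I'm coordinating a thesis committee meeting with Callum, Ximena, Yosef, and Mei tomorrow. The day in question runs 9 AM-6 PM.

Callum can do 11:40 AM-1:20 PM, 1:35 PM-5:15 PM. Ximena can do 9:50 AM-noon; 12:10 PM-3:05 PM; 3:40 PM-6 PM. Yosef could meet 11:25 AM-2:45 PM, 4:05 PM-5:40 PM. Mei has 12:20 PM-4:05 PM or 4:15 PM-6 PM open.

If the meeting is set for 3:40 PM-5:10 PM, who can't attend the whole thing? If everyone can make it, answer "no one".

Mei, Yosef

Callum: free for 15:40-17:10. Ximena: free for 15:40-17:10. Yosef: not fully free for 15:40-17:10. Mei: not fully free for 15:40-17:10.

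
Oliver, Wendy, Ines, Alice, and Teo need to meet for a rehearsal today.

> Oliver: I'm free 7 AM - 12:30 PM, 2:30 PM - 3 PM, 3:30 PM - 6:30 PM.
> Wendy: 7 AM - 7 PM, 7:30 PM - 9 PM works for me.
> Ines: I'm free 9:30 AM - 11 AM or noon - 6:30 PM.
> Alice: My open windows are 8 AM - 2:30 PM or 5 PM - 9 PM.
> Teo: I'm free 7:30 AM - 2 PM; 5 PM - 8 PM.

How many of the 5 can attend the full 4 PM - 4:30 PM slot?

3

Oliver, Wendy, and Ines can make the full 16:00-16:30 slot — that's 3.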